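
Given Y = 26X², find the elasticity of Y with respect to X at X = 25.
Elasticity = 2

Elasticity = (dY/dX) · (X/Y)

dY/dX = 52·X
At X = 25: dY/dX = 1300, Y = 16250

Elasticity = 1300 · (25 / 16250) = 2

Interpretation: for a small percentage change in X, the percentage change in Y is approximately 2.00 times as large.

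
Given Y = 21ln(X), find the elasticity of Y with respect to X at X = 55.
Elasticity = 1/ln(55) ≈ 0.2495

Elasticity = (dY/dX) · (X/Y)

dY/dX = 21/X
At X = 55: dY/dX = 21/55, Y = 21·ln(55)

Elasticity = (21/55) · (55 / (21·ln(55))) = 1/ln(55) ≈ 0.2495

Interpretation: for a small percentage change in X, the percentage change in Y is approximately 0.25 times as large.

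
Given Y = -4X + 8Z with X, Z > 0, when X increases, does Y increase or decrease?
Y decreases

Taking the partial derivative:
∂Y/∂X = -4

∂Y/∂X = -4 < 0 (assuming positive values)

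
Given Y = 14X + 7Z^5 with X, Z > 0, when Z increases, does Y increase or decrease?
Y increases

Taking the partial derivative:
∂Y/∂Z = 35Z^4

∂Y/∂Z = 35Z^4 > 0 (assuming positive values)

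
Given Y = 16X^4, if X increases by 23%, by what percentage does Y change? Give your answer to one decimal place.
128.9%

For Y = 16X^4:
If X → X(1 + 0.23)
Then Y → Y · (1 + 0.23)^4
     ≈ Y · 2.2889

Percentage change = ((1 + 0.23)^4 − 1) × 100% ≈ 128.9%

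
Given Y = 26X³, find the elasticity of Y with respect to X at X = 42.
Elasticity = 3

Elasticity = (dY/dX) · (X/Y)

dY/dX = 78·X²
At X = 42: dY/dX = 137592, Y = 1926288

Elasticity = 137592 · (42 / 1926288) = 3

Interpretation: for a small percentage change in X, the percentage change in Y is approximately 3.00 times as large.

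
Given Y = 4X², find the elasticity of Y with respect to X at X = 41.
Elasticity = 2

Elasticity = (dY/dX) · (X/Y)

dY/dX = 8·X
At X = 41: dY/dX = 328, Y = 6724

Elasticity = 328 · (41 / 6724) = 2

Interpretation: for a small percentage change in X, the percentage change in Y is approximately 2.00 times as large.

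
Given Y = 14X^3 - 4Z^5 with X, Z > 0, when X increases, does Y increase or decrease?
Y increases

Taking the partial derivative:
∂Y/∂X = 42X^2

∂Y/∂X = 42X^2 > 0 (assuming positive values)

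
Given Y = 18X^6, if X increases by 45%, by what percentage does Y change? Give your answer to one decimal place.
829.4%

For Y = 18X^6:
If X → X(1 + 0.45)
Then Y → Y · (1 + 0.45)^6
     ≈ Y · 9.2941

Percentage change = ((1 + 0.45)^6 − 1) × 100% ≈ 829.4%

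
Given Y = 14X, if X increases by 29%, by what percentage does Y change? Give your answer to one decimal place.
29.0%

For Y = 14X:
If X → X(1 + 0.29)
Then Y → Y · (1 + 0.29)^1
     = Y · 1.2900

Percentage change = ((1 + 0.29)^1 − 1) × 100% = 29.0%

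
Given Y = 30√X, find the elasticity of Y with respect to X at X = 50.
Elasticity = 1/2

Elasticity = (dY/dX) · (X/Y)

dY/dX = 15/√X
At X = 50: dY/dX = 3·√2/2, Y = 150·√2

Elasticity = (3·√2/2) · (50 / (150·√2)) = 1/2

Interpretation: for a small percentage change in X, the percentage change in Y is approximately 0.50 times as large.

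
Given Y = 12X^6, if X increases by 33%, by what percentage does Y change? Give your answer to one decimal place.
453.5%

For Y = 12X^6:
If X → X(1 + 0.33)
Then Y → Y · (1 + 0.33)^6
     ≈ Y · 5.5349

Percentage change = ((1 + 0.33)^6 − 1) × 100% ≈ 453.5%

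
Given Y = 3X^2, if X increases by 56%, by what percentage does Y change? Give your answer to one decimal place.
143.4%

For Y = 3X^2:
If X → X(1 + 0.56)
Then Y → Y · (1 + 0.56)^2
     = Y · 2.4336

Percentage change = ((1 + 0.56)^2 − 1) × 100% ≈ 143.4%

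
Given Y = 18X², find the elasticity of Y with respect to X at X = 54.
Elasticity = 2

Elasticity = (dY/dX) · (X/Y)

dY/dX = 36·X
At X = 54: dY/dX = 1944, Y = 52488

Elasticity = 1944 · (54 / 52488) = 2

Interpretation: for a small percentage change in X, the percentage change in Y is approximately 2.00 times as large.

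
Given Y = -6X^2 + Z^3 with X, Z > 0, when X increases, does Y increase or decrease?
Y decreases

Taking the partial derivative:
∂Y/∂X = -12X

∂Y/∂X = -12X < 0 (assuming positive values)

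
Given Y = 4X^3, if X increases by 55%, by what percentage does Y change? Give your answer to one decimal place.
272.4%

For Y = 4X^3:
If X → X(1 + 0.55)
Then Y → Y · (1 + 0.55)^3
     ≈ Y · 3.7239

Percentage change = ((1 + 0.55)^3 − 1) × 100% ≈ 272.4%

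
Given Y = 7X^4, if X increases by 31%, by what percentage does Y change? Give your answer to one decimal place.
194.5%

For Y = 7X^4:
If X → X(1 + 0.31)
Then Y → Y · (1 + 0.31)^4
     ≈ Y · 2.9450

Percentage change = ((1 + 0.31)^4 − 1) × 100% ≈ 194.5%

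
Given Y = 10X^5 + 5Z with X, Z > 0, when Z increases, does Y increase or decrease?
Y increases

Taking the partial derivative:
∂Y/∂Z = 5

∂Y/∂Z = 5 > 0 (assuming positive values)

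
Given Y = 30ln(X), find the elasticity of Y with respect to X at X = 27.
Elasticity = 1/ln(27) ≈ 0.3034

Elasticity = (dY/dX) · (X/Y)

dY/dX = 30/X
At X = 27: dY/dX = 10/9, Y = 30·ln(27)

Elasticity = (10/9) · (27 / (30·ln(27))) = 1/ln(27) ≈ 0.3034

Interpretation: for a small percentage change in X, the percentage change in Y is approximately 0.30 times as large.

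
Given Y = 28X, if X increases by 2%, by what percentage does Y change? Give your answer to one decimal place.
2.0%

For Y = 28X:
If X → X(1 + 0.02)
Then Y → Y · (1 + 0.02)^1
     = Y · 1.0200

Percentage change = ((1 + 0.02)^1 − 1) × 100% = 2.0%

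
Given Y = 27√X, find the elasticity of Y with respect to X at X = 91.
Elasticity = 1/2

Elasticity = (dY/dX) · (X/Y)

dY/dX = 27/(2·√X)
At X = 91: dY/dX = 27·√91/182, Y = 27·√91

Elasticity = (27·√91/182) · (91 / (27·√91)) = 1/2

Interpretation: for a small percentage change in X, the percentage change in Y is approximately 0.50 times as large.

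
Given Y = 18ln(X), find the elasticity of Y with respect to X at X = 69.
Elasticity = 1/ln(69) ≈ 0.2362

Elasticity = (dY/dX) · (X/Y)

dY/dX = 18/X
At X = 69: dY/dX = 6/23, Y = 18·ln(69)

Elasticity = (6/23) · (69 / (18·ln(69))) = 1/ln(69) ≈ 0.2362

Interpretation: for a small percentage change in X, the percentage change in Y is approximately 0.24 times as large.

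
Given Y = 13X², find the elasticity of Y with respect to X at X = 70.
Elasticity = 2

Elasticity = (dY/dX) · (X/Y)

dY/dX = 26·X
At X = 70: dY/dX = 1820, Y = 63700

Elasticity = 1820 · (70 / 63700) = 2

Interpretation: for a small percentage change in X, the percentage change in Y is approximately 2.00 times as large.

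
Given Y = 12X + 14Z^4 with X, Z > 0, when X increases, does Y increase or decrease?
Y increases

Taking the partial derivative:
∂Y/∂X = 12

∂Y/∂X = 12 > 0 (assuming positive values)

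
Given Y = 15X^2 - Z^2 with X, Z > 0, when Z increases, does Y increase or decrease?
Y decreases

Taking the partial derivative:
∂Y/∂Z = -2Z

∂Y/∂Z = -2Z < 0 (assuming positive values)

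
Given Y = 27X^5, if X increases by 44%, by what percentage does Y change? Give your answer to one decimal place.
519.2%

For Y = 27X^5:
If X → X(1 + 0.44)
Then Y → Y · (1 + 0.44)^5
     ≈ Y · 6.1917

Percentage change = ((1 + 0.44)^5 − 1) × 100% ≈ 519.2%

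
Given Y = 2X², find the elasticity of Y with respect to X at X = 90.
Elasticity = 2

Elasticity = (dY/dX) · (X/Y)

dY/dX = 4·X
At X = 90: dY/dX = 360, Y = 16200

Elasticity = 360 · (90 / 16200) = 2

Interpretation: for a small percentage change in X, the percentage change in Y is approximately 2.00 times as large.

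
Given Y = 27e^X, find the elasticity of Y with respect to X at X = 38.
Elasticity = 38

Elasticity = (dY/dX) · (X/Y)

dY/dX = 27·e^X
At X = 38: dY/dX = 27·e^38, Y = 27·e^38

Elasticity = (27·e^38) · (38 / (27·e^38)) = 38

Interpretation: for a small percentage change in X, the percentage change in Y is approximately 38.00 times as large.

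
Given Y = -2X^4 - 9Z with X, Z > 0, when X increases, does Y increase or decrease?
Y decreases

Taking the partial derivative:
∂Y/∂X = -8X^3

∂Y/∂X = -8X^3 < 0 (assuming positive values)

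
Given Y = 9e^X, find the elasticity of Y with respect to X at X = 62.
Elasticity = 62

Elasticity = (dY/dX) · (X/Y)

dY/dX = 9·e^X
At X = 62: dY/dX = 9·e^62, Y = 9·e^62

Elasticity = (9·e^62) · (62 / (9·e^62)) = 62

Interpretation: for a small percentage change in X, the percentage change in Y is approximately 62.00 times as large.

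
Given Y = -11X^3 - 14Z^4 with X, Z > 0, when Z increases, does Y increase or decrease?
Y decreases

Taking the partial derivative:
∂Y/∂Z = -56Z^3

∂Y/∂Z = -56Z^3 < 0 (assuming positive values)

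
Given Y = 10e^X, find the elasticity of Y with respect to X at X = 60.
Elasticity = 60

Elasticity = (dY/dX) · (X/Y)

dY/dX = 10·e^X
At X = 60: dY/dX = 10·e^60, Y = 10·e^60

Elasticity = (10·e^60) · (60 / (10·e^60)) = 60

Interpretation: for a small percentage change in X, the percentage change in Y is approximately 60.00 times as large.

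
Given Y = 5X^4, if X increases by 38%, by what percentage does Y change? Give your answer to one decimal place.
262.7%

For Y = 5X^4:
If X → X(1 + 0.38)
Then Y → Y · (1 + 0.38)^4
     ≈ Y · 3.6267

Percentage change = ((1 + 0.38)^4 − 1) × 100% ≈ 262.7%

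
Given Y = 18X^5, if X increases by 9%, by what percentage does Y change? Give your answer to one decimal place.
53.9%

For Y = 18X^5:
If X → X(1 + 0.09)
Then Y → Y · (1 + 0.09)^5
     ≈ Y · 1.5386

Percentage change = ((1 + 0.09)^5 − 1) × 100% ≈ 53.9%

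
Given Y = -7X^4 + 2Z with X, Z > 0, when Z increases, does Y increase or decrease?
Y increases

Taking the partial derivative:
∂Y/∂Z = 2

∂Y/∂Z = 2 > 0 (assuming positive values)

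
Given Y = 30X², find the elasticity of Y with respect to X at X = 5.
Elasticity = 2

Elasticity = (dY/dX) · (X/Y)

dY/dX = 60·X
At X = 5: dY/dX = 300, Y = 750

Elasticity = 300 · (5 / 750) = 2

Interpretation: for a small percentage change in X, the percentage change in Y is approximately 2.00 times as large.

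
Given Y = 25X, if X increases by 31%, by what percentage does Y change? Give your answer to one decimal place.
31.0%

For Y = 25X:
If X → X(1 + 0.31)
Then Y → Y · (1 + 0.31)^1
     = Y · 1.3100

Percentage change = ((1 + 0.31)^1 − 1) × 100% = 31.0%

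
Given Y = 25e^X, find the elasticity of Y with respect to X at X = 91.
Elasticity = 91

Elasticity = (dY/dX) · (X/Y)

dY/dX = 25·e^X
At X = 91: dY/dX = 25·e^91, Y = 25·e^91

Elasticity = (25·e^91) · (91 / (25·e^91)) = 91

Interpretation: for a small percentage change in X, the percentage change in Y is approximately 91.00 times as large.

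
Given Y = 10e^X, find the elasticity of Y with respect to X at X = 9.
Elasticity = 9

Elasticity = (dY/dX) · (X/Y)

dY/dX = 10·e^X
At X = 9: dY/dX = 10·e^9, Y = 10·e^9

Elasticity = (10·e^9) · (9 / (10·e^9)) = 9

Interpretation: for a small percentage change in X, the percentage change in Y is approximately 9.00 times as large.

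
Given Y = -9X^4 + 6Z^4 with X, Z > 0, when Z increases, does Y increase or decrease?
Y increases

Taking the partial derivative:
∂Y/∂Z = 24Z^3

∂Y/∂Z = 24Z^3 > 0 (assuming positive values)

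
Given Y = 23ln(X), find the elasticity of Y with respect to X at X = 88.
Elasticity = 1/ln(88) ≈ 0.2233

Elasticity = (dY/dX) · (X/Y)

dY/dX = 23/X
At X = 88: dY/dX = 23/88, Y = 23·ln(88)

Elasticity = (23/88) · (88 / (23·ln(88))) = 1/ln(88) ≈ 0.2233

Interpretation: for a small percentage change in X, the percentage change in Y is approximately 0.22 times as large.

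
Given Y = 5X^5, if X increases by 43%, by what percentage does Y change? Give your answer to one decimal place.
498.0%

For Y = 5X^5:
If X → X(1 + 0.43)
Then Y → Y · (1 + 0.43)^5
     ≈ Y · 5.9797

Percentage change = ((1 + 0.43)^5 − 1) × 100% ≈ 498.0%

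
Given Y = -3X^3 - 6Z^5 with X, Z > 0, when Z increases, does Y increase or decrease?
Y decreases

Taking the partial derivative:
∂Y/∂Z = -30Z^4

∂Y/∂Z = -30Z^4 < 0 (assuming positive values)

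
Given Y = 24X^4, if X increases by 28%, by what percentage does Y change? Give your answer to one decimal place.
168.4%

For Y = 24X^4:
If X → X(1 + 0.28)
Then Y → Y · (1 + 0.28)^4
     ≈ Y · 2.6844

Percentage change = ((1 + 0.28)^4 − 1) × 100% ≈ 168.4%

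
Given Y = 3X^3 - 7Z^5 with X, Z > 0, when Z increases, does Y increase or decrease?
Y decreases

Taking the partial derivative:
∂Y/∂Z = -35Z^4

∂Y/∂Z = -35Z^4 < 0 (assuming positive values)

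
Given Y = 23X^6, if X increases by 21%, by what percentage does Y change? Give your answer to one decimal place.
213.8%

For Y = 23X^6:
If X → X(1 + 0.21)
Then Y → Y · (1 + 0.21)^6
     ≈ Y · 3.1384

Percentage change = ((1 + 0.21)^6 − 1) × 100% ≈ 213.8%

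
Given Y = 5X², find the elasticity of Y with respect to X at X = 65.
Elasticity = 2

Elasticity = (dY/dX) · (X/Y)

dY/dX = 10·X
At X = 65: dY/dX = 650, Y = 21125

Elasticity = 650 · (65 / 21125) = 2

Interpretation: for a small percentage change in X, the percentage change in Y is approximately 2.00 times as large.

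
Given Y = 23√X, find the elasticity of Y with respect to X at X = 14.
Elasticity = 1/2

Elasticity = (dY/dX) · (X/Y)

dY/dX = 23/(2·√X)
At X = 14: dY/dX = 23·√14/28, Y = 23·√14

Elasticity = (23·√14/28) · (14 / (23·√14)) = 1/2

Interpretation: for a small percentage change in X, the percentage change in Y is approximately 0.50 times as large.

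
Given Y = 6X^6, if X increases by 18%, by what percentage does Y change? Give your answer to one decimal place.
170.0%

For Y = 6X^6:
If X → X(1 + 0.18)
Then Y → Y · (1 + 0.18)^6
     ≈ Y · 2.6996

Percentage change = ((1 + 0.18)^6 − 1) × 100% ≈ 170.0%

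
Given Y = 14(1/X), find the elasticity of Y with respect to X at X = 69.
Elasticity = -1

Elasticity = (dY/dX) · (X/Y)

dY/dX = -14/X²
At X = 69: dY/dX = -14/4761, Y = 14/69

Elasticity = (-14/4761) · (69 / (14/69)) = -1

Interpretation: for a small percentage change in X, the percentage change in Y is approximately -1.00 times as large.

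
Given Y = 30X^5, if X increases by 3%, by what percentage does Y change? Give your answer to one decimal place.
15.9%

For Y = 30X^5:
If X → X(1 + 0.03)
Then Y → Y · (1 + 0.03)^5
     ≈ Y · 1.1593

Percentage change = ((1 + 0.03)^5 − 1) × 100% ≈ 15.9%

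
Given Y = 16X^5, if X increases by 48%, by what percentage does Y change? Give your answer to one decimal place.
610.1%

For Y = 16X^5:
If X → X(1 + 0.48)
Then Y → Y · (1 + 0.48)^5
     ≈ Y · 7.1008

Percentage change = ((1 + 0.48)^5 − 1) × 100% ≈ 610.1%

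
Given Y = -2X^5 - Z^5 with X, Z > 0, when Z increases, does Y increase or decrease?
Y decreases

Taking the partial derivative:
∂Y/∂Z = -5Z^4

∂Y/∂Z = -5Z^4 < 0 (assuming positive values)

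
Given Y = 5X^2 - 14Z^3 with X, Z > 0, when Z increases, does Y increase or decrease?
Y decreases

Taking the partial derivative:
∂Y/∂Z = -42Z^2

∂Y/∂Z = -42Z^2 < 0 (assuming positive values)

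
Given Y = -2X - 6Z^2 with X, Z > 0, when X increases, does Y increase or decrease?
Y decreases

Taking the partial derivative:
∂Y/∂X = -2

∂Y/∂X = -2 < 0 (assuming positive values)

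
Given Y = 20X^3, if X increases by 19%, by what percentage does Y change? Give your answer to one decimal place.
68.5%

For Y = 20X^3:
If X → X(1 + 0.19)
Then Y → Y · (1 + 0.19)^3
     ≈ Y · 1.6852

Percentage change = ((1 + 0.19)^3 − 1) × 100% ≈ 68.5%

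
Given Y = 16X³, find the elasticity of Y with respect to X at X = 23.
Elasticity = 3

Elasticity = (dY/dX) · (X/Y)

dY/dX = 48·X²
At X = 23: dY/dX = 25392, Y = 194672

Elasticity = 25392 · (23 / 194672) = 3

Interpretation: for a small percentage change in X, the percentage change in Y is approximately 3.00 times as large.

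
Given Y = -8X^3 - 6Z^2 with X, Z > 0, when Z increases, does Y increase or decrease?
Y decreases

Taking the partial derivative:
∂Y/∂Z = -12Z

∂Y/∂Z = -12Z < 0 (assuming positive values)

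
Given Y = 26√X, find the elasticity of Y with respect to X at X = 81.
Elasticity = 1/2

Elasticity = (dY/dX) · (X/Y)

dY/dX = 13/√X
At X = 81: dY/dX = 13/9, Y = 234

Elasticity = (13/9) · (81 / 234) = 1/2

Interpretation: for a small percentage change in X, the percentage change in Y is approximately 0.50 times as large.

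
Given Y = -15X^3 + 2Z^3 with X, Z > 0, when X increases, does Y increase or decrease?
Y decreases

Taking the partial derivative:
∂Y/∂X = -45X^2

∂Y/∂X = -45X^2 < 0 (assuming positive values)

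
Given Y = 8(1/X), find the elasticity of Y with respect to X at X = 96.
Elasticity = -1

Elasticity = (dY/dX) · (X/Y)

dY/dX = -8/X²
At X = 96: dY/dX = -1/1152, Y = 1/12

Elasticity = (-1/1152) · (96 / (1/12)) = -1

Interpretation: for a small percentage change in X, the percentage change in Y is approximately -1.00 times as large.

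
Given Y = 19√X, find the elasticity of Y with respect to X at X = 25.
Elasticity = 1/2

Elasticity = (dY/dX) · (X/Y)

dY/dX = 19/(2·√X)
At X = 25: dY/dX = 19/10, Y = 95

Elasticity = (19/10) · (25 / 95) = 1/2

Interpretation: for a small percentage change in X, the percentage change in Y is approximately 0.50 times as large.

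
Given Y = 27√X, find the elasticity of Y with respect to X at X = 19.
Elasticity = 1/2

Elasticity = (dY/dX) · (X/Y)

dY/dX = 27/(2·√X)
At X = 19: dY/dX = 27·√19/38, Y = 27·√19

Elasticity = (27·√19/38) · (19 / (27·√19)) = 1/2

Interpretation: for a small percentage change in X, the percentage change in Y is approximately 0.50 times as large.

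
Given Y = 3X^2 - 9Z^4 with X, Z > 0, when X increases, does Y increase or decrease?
Y increases

Taking the partial derivative:
∂Y/∂X = 6X

∂Y/∂X = 6X > 0 (assuming positive values)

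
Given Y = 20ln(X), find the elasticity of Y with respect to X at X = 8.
Elasticity = 1/ln(8) ≈ 0.4809

Elasticity = (dY/dX) · (X/Y)

dY/dX = 20/X
At X = 8: dY/dX = 5/2, Y = 20·ln(8)

Elasticity = (5/2) · (8 / (20·ln(8))) = 1/ln(8) ≈ 0.4809

Interpretation: for a small percentage change in X, the percentage change in Y is approximately 0.48 times as large.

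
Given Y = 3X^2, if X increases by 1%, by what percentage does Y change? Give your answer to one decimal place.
2.0%

For Y = 3X^2:
If X → X(1 + 0.01)
Then Y → Y · (1 + 0.01)^2
     = Y · 1.0201

Percentage change = ((1 + 0.01)^2 − 1) × 100% ≈ 2.0%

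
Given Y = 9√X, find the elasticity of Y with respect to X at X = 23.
Elasticity = 1/2

Elasticity = (dY/dX) · (X/Y)

dY/dX = 9/(2·√X)
At X = 23: dY/dX = 9·√23/46, Y = 9·√23

Elasticity = (9·√23/46) · (23 / (9·√23)) = 1/2

Interpretation: for a small percentage change in X, the percentage change in Y is approximately 0.50 times as large.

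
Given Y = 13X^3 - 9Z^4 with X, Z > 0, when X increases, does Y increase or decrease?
Y increases

Taking the partial derivative:
∂Y/∂X = 39X^2

∂Y/∂X = 39X^2 > 0 (assuming positive values)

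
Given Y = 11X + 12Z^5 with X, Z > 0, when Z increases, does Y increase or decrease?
Y increases

Taking the partial derivative:
∂Y/∂Z = 60Z^4

∂Y/∂Z = 60Z^4 > 0 (assuming positive values)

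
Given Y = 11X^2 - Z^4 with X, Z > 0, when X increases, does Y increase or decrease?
Y increases

Taking the partial derivative:
∂Y/∂X = 22X

∂Y/∂X = 22X > 0 (assuming positive values)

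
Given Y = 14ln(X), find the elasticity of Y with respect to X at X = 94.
Elasticity = 1/ln(94) ≈ 0.2201

Elasticity = (dY/dX) · (X/Y)

dY/dX = 14/X
At X = 94: dY/dX = 7/47, Y = 14·ln(94)

Elasticity = (7/47) · (94 / (14·ln(94))) = 1/ln(94) ≈ 0.2201

Interpretation: for a small percentage change in X, the percentage change in Y is approximately 0.22 times as large.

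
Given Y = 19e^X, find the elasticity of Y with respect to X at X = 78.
Elasticity = 78

Elasticity = (dY/dX) · (X/Y)

dY/dX = 19·e^X
At X = 78: dY/dX = 19·e^78, Y = 19·e^78

Elasticity = (19·e^78) · (78 / (19·e^78)) = 78

Interpretation: for a small percentage change in X, the percentage change in Y is approximately 78.00 times as large.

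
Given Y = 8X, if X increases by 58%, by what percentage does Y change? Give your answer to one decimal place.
58.0%

For Y = 8X:
If X → X(1 + 0.58)
Then Y → Y · (1 + 0.58)^1
     = Y · 1.5800

Percentage change = ((1 + 0.58)^1 − 1) × 100% = 58.0%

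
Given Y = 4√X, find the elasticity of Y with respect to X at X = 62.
Elasticity = 1/2

Elasticity = (dY/dX) · (X/Y)

dY/dX = 2/√X
At X = 62: dY/dX = √62/31, Y = 4·√62

Elasticity = (√62/31) · (62 / (4·√62)) = 1/2

Interpretation: for a small percentage change in X, the percentage change in Y is approximately 0.50 times as large.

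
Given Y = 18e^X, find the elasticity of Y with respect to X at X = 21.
Elasticity = 21

Elasticity = (dY/dX) · (X/Y)

dY/dX = 18·e^X
At X = 21: dY/dX = 18·e^21, Y = 18·e^21

Elasticity = (18·e^21) · (21 / (18·e^21)) = 21

Interpretation: for a small percentage change in X, the percentage change in Y is approximately 21.00 times as large.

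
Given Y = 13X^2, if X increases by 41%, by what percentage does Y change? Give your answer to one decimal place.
98.8%

For Y = 13X^2:
If X → X(1 + 0.41)
Then Y → Y · (1 + 0.41)^2
     = Y · 1.9881

Percentage change = ((1 + 0.41)^2 − 1) × 100% ≈ 98.8%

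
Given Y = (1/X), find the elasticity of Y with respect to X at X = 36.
Elasticity = -1

Elasticity = (dY/dX) · (X/Y)

dY/dX = -1/X²
At X = 36: dY/dX = -1/1296, Y = 1/36

Elasticity = (-1/1296) · (36 / (1/36)) = -1

Interpretation: for a small percentage change in X, the percentage change in Y is approximately -1.00 times as large.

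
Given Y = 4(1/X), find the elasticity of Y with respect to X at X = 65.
Elasticity = -1

Elasticity = (dY/dX) · (X/Y)

dY/dX = -4/X²
At X = 65: dY/dX = -4/4225, Y = 4/65

Elasticity = (-4/4225) · (65 / (4/65)) = -1

Interpretation: for a small percentage change in X, the percentage change in Y is approximately -1.00 times as large.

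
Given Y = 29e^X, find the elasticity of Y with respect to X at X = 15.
Elasticity = 15

Elasticity = (dY/dX) · (X/Y)

dY/dX = 29·e^X
At X = 15: dY/dX = 29·e^15, Y = 29·e^15

Elasticity = (29·e^15) · (15 / (29·e^15)) = 15

Interpretation: for a small percentage change in X, the percentage change in Y is approximately 15.00 times as large.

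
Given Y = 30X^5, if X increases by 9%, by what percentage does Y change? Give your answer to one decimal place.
53.9%

For Y = 30X^5:
If X → X(1 + 0.09)
Then Y → Y · (1 + 0.09)^5
     ≈ Y · 1.5386

Percentage change = ((1 + 0.09)^5 − 1) × 100% ≈ 53.9%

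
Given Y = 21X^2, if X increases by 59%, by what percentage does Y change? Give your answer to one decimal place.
152.8%

For Y = 21X^2:
If X → X(1 + 0.59)
Then Y → Y · (1 + 0.59)^2
     = Y · 2.5281

Percentage change = ((1 + 0.59)^2 − 1) × 100% ≈ 152.8%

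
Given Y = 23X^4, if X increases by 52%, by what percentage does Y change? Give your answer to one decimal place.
433.8%

For Y = 23X^4:
If X → X(1 + 0.52)
Then Y → Y · (1 + 0.52)^4
     ≈ Y · 5.3379

Percentage change = ((1 + 0.52)^4 − 1) × 100% ≈ 433.8%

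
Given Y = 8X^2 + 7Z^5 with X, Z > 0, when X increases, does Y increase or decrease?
Y increases

Taking the partial derivative:
∂Y/∂X = 16X

∂Y/∂X = 16X > 0 (assuming positive values)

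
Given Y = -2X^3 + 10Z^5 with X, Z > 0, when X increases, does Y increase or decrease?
Y decreases

Taking the partial derivative:
∂Y/∂X = -6X^2

∂Y/∂X = -6X^2 < 0 (assuming positive values)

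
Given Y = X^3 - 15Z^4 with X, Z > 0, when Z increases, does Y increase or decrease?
Y decreases

Taking the partial derivative:
∂Y/∂Z = -60Z^3

∂Y/∂Z = -60Z^3 < 0 (assuming positive values)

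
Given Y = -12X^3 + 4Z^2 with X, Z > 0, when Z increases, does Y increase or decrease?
Y increases

Taking the partial derivative:
∂Y/∂Z = 8Z

∂Y/∂Z = 8Z > 0 (assuming positive values)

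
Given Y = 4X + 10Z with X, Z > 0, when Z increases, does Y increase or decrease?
Y increases

Taking the partial derivative:
∂Y/∂Z = 10

∂Y/∂Z = 10 > 0 (assuming positive values)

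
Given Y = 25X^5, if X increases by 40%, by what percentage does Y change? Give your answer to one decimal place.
437.8%

For Y = 25X^5:
If X → X(1 + 0.4)
Then Y → Y · (1 + 0.4)^5
     ≈ Y · 5.3782

Percentage change = ((1 + 0.4)^5 − 1) × 100% ≈ 437.8%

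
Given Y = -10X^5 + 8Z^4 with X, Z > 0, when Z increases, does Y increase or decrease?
Y increases

Taking the partial derivative:
∂Y/∂Z = 32Z^3

∂Y/∂Z = 32Z^3 > 0 (assuming positive values)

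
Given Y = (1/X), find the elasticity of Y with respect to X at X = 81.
Elasticity = -1

Elasticity = (dY/dX) · (X/Y)

dY/dX = -1/X²
At X = 81: dY/dX = -1/6561, Y = 1/81

Elasticity = (-1/6561) · (81 / (1/81)) = -1

Interpretation: for a small percentage change in X, the percentage change in Y is approximately -1.00 times as large.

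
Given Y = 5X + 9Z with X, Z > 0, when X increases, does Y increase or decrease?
Y increases

Taking the partial derivative:
∂Y/∂X = 5

∂Y/∂X = 5 > 0 (assuming positive values)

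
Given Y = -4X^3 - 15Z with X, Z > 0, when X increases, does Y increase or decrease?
Y decreases

Taking the partial derivative:
∂Y/∂X = -12X^2

∂Y/∂X = -12X^2 < 0 (assuming positive values)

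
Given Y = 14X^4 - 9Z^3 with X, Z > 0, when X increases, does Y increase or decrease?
Y increases

Taking the partial derivative:
∂Y/∂X = 56X^3

∂Y/∂X = 56X^3 > 0 (assuming positive values)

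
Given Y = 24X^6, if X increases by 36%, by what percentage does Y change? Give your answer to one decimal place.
532.8%

For Y = 24X^6:
If X → X(1 + 0.36)
Then Y → Y · (1 + 0.36)^6
     ≈ Y · 6.3275

Percentage change = ((1 + 0.36)^6 − 1) × 100% ≈ 532.8%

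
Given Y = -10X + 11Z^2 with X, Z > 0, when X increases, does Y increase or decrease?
Y decreases

Taking the partial derivative:
∂Y/∂X = -10

∂Y/∂X = -10 < 0 (assuming positive values)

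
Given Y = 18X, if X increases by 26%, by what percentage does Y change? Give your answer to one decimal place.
26.0%

For Y = 18X:
If X → X(1 + 0.26)
Then Y → Y · (1 + 0.26)^1
     = Y · 1.2600

Percentage change = ((1 + 0.26)^1 − 1) × 100% = 26.0%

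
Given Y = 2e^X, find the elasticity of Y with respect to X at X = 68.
Elasticity = 68

Elasticity = (dY/dX) · (X/Y)

dY/dX = 2·e^X
At X = 68: dY/dX = 2·e^68, Y = 2·e^68

Elasticity = (2·e^68) · (68 / (2·e^68)) = 68

Interpretation: for a small percentage change in X, the percentage change in Y is approximately 68.00 times as large.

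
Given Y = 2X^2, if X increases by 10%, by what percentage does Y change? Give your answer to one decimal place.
21.0%

For Y = 2X^2:
If X → X(1 + 0.1)
Then Y → Y · (1 + 0.1)^2
     = Y · 1.2100

Percentage change = ((1 + 0.1)^2 − 1) × 100% = 21.0%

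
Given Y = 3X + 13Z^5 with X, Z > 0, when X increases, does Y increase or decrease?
Y increases

Taking the partial derivative:
∂Y/∂X = 3

∂Y/∂X = 3 > 0 (assuming positive values)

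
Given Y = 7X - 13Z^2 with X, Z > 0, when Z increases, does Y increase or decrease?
Y decreases

Taking the partial derivative:
∂Y/∂Z = -26Z

∂Y/∂Z = -26Z < 0 (assuming positive values)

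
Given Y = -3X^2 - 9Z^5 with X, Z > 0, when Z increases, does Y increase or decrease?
Y decreases

Taking the partial derivative:
∂Y/∂Z = -45Z^4

∂Y/∂Z = -45Z^4 < 0 (assuming positive values)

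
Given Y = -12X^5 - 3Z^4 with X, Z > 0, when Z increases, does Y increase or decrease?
Y decreases

Taking the partial derivative:
∂Y/∂Z = -12Z^3

∂Y/∂Z = -12Z^3 < 0 (assuming positive values)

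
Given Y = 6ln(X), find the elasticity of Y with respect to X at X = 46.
Elasticity = 1/ln(46) ≈ 0.2612

Elasticity = (dY/dX) · (X/Y)

dY/dX = 6/X
At X = 46: dY/dX = 3/23, Y = 6·ln(46)

Elasticity = (3/23) · (46 / (6·ln(46))) = 1/ln(46) ≈ 0.2612

Interpretation: for a small percentage change in X, the percentage change in Y is approximately 0.26 times as large.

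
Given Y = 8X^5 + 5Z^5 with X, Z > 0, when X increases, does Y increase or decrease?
Y increases

Taking the partial derivative:
∂Y/∂X = 40X^4

∂Y/∂X = 40X^4 > 0 (assuming positive values)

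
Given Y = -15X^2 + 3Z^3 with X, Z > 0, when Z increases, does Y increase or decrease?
Y increases

Taking the partial derivative:
∂Y/∂Z = 9Z^2

∂Y/∂Z = 9Z^2 > 0 (assuming positive values)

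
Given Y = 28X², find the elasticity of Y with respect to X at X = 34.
Elasticity = 2

Elasticity = (dY/dX) · (X/Y)

dY/dX = 56·X
At X = 34: dY/dX = 1904, Y = 32368

Elasticity = 1904 · (34 / 32368) = 2

Interpretation: for a small percentage change in X, the percentage change in Y is approximately 2.00 times as large.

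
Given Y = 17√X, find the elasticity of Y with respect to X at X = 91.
Elasticity = 1/2

Elasticity = (dY/dX) · (X/Y)

dY/dX = 17/(2·√X)
At X = 91: dY/dX = 17·√91/182, Y = 17·√91

Elasticity = (17·√91/182) · (91 / (17·√91)) = 1/2

Interpretation: for a small percentage change in X, the percentage change in Y is approximately 0.50 times as large.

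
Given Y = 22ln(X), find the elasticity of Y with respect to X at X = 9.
Elasticity = 1/ln(9) ≈ 0.4551

Elasticity = (dY/dX) · (X/Y)

dY/dX = 22/X
At X = 9: dY/dX = 22/9, Y = 22·ln(9)

Elasticity = (22/9) · (9 / (22·ln(9))) = 1/ln(9) ≈ 0.4551

Interpretation: for a small percentage change in X, the percentage change in Y is approximately 0.46 times as large.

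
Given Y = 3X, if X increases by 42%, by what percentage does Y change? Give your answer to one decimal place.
42.0%

For Y = 3X:
If X → X(1 + 0.42)
Then Y → Y · (1 + 0.42)^1
     = Y · 1.4200

Percentage change = ((1 + 0.42)^1 − 1) × 100% = 42.0%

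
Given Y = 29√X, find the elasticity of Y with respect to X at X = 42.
Elasticity = 1/2

Elasticity = (dY/dX) · (X/Y)

dY/dX = 29/(2·√X)
At X = 42: dY/dX = 29·√42/84, Y = 29·√42

Elasticity = (29·√42/84) · (42 / (29·√42)) = 1/2

Interpretation: for a small percentage change in X, the percentage change in Y is approximately 0.50 times as large.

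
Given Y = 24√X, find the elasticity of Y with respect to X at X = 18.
Elasticity = 1/2

Elasticity = (dY/dX) · (X/Y)

dY/dX = 12/√X
At X = 18: dY/dX = 2·√2, Y = 72·√2

Elasticity = (2·√2) · (18 / (72·√2)) = 1/2

Interpretation: for a small percentage change in X, the percentage change in Y is approximately 0.50 times as large.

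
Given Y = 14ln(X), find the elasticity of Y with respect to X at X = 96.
Elasticity = 1/ln(96) ≈ 0.2191

Elasticity = (dY/dX) · (X/Y)

dY/dX = 14/X
At X = 96: dY/dX = 7/48, Y = 14·ln(96)

Elasticity = (7/48) · (96 / (14·ln(96))) = 1/ln(96) ≈ 0.2191

Interpretation: for a small percentage change in X, the percentage change in Y is approximately 0.22 times as large.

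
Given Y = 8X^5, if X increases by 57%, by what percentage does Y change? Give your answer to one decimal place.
853.9%

For Y = 8X^5:
If X → X(1 + 0.57)
Then Y → Y · (1 + 0.57)^5
     ≈ Y · 9.5389

Percentage change = ((1 + 0.57)^5 − 1) × 100% ≈ 853.9%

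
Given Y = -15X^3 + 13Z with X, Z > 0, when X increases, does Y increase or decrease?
Y decreases

Taking the partial derivative:
∂Y/∂X = -45X^2

∂Y/∂X = -45X^2 < 0 (assuming positive values)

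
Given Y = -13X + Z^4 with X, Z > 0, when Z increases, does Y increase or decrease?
Y increases

Taking the partial derivative:
∂Y/∂Z = 4Z^3

∂Y/∂Z = 4Z^3 > 0 (assuming positive values)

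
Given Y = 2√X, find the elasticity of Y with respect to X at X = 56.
Elasticity = 1/2

Elasticity = (dY/dX) · (X/Y)

dY/dX = 1/√X
At X = 56: dY/dX = √14/28, Y = 4·√14

Elasticity = (√14/28) · (56 / (4·√14)) = 1/2

Interpretation: for a small percentage change in X, the percentage change in Y is approximately 0.50 times as large.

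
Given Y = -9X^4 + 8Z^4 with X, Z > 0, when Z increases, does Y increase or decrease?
Y increases

Taking the partial derivative:
∂Y/∂Z = 32Z^3

∂Y/∂Z = 32Z^3 > 0 (assuming positive values)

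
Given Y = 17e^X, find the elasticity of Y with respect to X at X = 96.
Elasticity = 96

Elasticity = (dY/dX) · (X/Y)

dY/dX = 17·e^X
At X = 96: dY/dX = 17·e^96, Y = 17·e^96

Elasticity = (17·e^96) · (96 / (17·e^96)) = 96

Interpretation: for a small percentage change in X, the percentage change in Y is approximately 96.00 times as large.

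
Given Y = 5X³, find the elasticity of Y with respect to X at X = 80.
Elasticity = 3

Elasticity = (dY/dX) · (X/Y)

dY/dX = 15·X²
At X = 80: dY/dX = 96000, Y = 2560000

Elasticity = 96000 · (80 / 2560000) = 3

Interpretation: for a small percentage change in X, the percentage change in Y is approximately 3.00 times as large.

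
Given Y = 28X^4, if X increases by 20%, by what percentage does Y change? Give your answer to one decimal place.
107.4%

For Y = 28X^4:
If X → X(1 + 0.2)
Then Y → Y · (1 + 0.2)^4
     = Y · 2.0736

Percentage change = ((1 + 0.2)^4 − 1) × 100% ≈ 107.4%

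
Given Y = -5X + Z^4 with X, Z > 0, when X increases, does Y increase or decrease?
Y decreases

Taking the partial derivative:
∂Y/∂X = -5

∂Y/∂X = -5 < 0 (assuming positive values)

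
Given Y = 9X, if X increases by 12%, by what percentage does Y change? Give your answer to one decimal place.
12.0%

For Y = 9X:
If X → X(1 + 0.12)
Then Y → Y · (1 + 0.12)^1
     = Y · 1.1200

Percentage change = ((1 + 0.12)^1 − 1) × 100% = 12.0%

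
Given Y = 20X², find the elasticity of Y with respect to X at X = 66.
Elasticity = 2

Elasticity = (dY/dX) · (X/Y)

dY/dX = 40·X
At X = 66: dY/dX = 2640, Y = 87120

Elasticity = 2640 · (66 / 87120) = 2

Interpretation: for a small percentage change in X, the percentage change in Y is approximately 2.00 times as large.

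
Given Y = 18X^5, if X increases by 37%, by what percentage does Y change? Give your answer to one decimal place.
382.6%

For Y = 18X^5:
If X → X(1 + 0.37)
Then Y → Y · (1 + 0.37)^5
     ≈ Y · 4.8262

Percentage change = ((1 + 0.37)^5 − 1) × 100% ≈ 382.6%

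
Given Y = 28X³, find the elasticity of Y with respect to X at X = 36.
Elasticity = 3

Elasticity = (dY/dX) · (X/Y)

dY/dX = 84·X²
At X = 36: dY/dX = 108864, Y = 1306368

Elasticity = 108864 · (36 / 1306368) = 3

Interpretation: for a small percentage change in X, the percentage change in Y is approximately 3.00 times as large.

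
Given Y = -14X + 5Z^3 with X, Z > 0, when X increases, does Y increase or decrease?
Y decreases

Taking the partial derivative:
∂Y/∂X = -14

∂Y/∂X = -14 < 0 (assuming positive values)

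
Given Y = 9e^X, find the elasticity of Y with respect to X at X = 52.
Elasticity = 52

Elasticity = (dY/dX) · (X/Y)

dY/dX = 9·e^X
At X = 52: dY/dX = 9·e^52, Y = 9·e^52

Elasticity = (9·e^52) · (52 / (9·e^52)) = 52

Interpretation: for a small percentage change in X, the percentage change in Y is approximately 52.00 times as large.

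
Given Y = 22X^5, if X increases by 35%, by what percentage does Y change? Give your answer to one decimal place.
348.4%

For Y = 22X^5:
If X → X(1 + 0.35)
Then Y → Y · (1 + 0.35)^5
     ≈ Y · 4.4840

Percentage change = ((1 + 0.35)^5 − 1) × 100% ≈ 348.4%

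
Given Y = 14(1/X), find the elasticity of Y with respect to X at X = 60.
Elasticity = -1

Elasticity = (dY/dX) · (X/Y)

dY/dX = -14/X²
At X = 60: dY/dX = -7/1800, Y = 7/30

Elasticity = (-7/1800) · (60 / (7/30)) = -1

Interpretation: for a small percentage change in X, the percentage change in Y is approximately -1.00 times as large.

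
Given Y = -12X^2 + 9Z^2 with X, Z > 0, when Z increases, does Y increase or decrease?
Y increases

Taking the partial derivative:
∂Y/∂Z = 18Z

∂Y/∂Z = 18Z > 0 (assuming positive values)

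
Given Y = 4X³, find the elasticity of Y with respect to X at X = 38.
Elasticity = 3

Elasticity = (dY/dX) · (X/Y)

dY/dX = 12·X²
At X = 38: dY/dX = 17328, Y = 219488

Elasticity = 17328 · (38 / 219488) = 3

Interpretation: for a small percentage change in X, the percentage change in Y is approximately 3.00 times as large.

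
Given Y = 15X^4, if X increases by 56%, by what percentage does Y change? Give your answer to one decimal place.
492.2%

For Y = 15X^4:
If X → X(1 + 0.56)
Then Y → Y · (1 + 0.56)^4
     ≈ Y · 5.9224

Percentage change = ((1 + 0.56)^4 − 1) × 100% ≈ 492.2%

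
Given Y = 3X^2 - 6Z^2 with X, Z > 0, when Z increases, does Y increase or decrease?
Y decreases

Taking the partial derivative:
∂Y/∂Z = -12Z

∂Y/∂Z = -12Z < 0 (assuming positive values)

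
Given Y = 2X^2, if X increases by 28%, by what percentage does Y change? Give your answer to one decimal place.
63.8%

For Y = 2X^2:
If X → X(1 + 0.28)
Then Y → Y · (1 + 0.28)^2
     = Y · 1.6384

Percentage change = ((1 + 0.28)^2 − 1) × 100% ≈ 63.8%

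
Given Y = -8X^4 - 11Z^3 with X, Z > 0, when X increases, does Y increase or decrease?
Y decreases

Taking the partial derivative:
∂Y/∂X = -32X^3

∂Y/∂X = -32X^3 < 0 (assuming positive values)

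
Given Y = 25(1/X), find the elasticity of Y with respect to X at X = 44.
Elasticity = -1

Elasticity = (dY/dX) · (X/Y)

dY/dX = -25/X²
At X = 44: dY/dX = -25/1936, Y = 25/44

Elasticity = (-25/1936) · (44 / (25/44)) = -1

Interpretation: for a small percentage change in X, the percentage change in Y is approximately -1.00 times as large.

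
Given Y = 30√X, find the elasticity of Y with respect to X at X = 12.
Elasticity = 1/2

Elasticity = (dY/dX) · (X/Y)

dY/dX = 15/√X
At X = 12: dY/dX = 5·√3/2, Y = 60·√3

Elasticity = (5·√3/2) · (12 / (60·√3)) = 1/2

Interpretation: for a small percentage change in X, the percentage change in Y is approximately 0.50 times as large.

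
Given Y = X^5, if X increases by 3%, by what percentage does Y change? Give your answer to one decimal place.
15.9%

For Y = X^5:
If X → X(1 + 0.03)
Then Y → Y · (1 + 0.03)^5
     ≈ Y · 1.1593

Percentage change = ((1 + 0.03)^5 − 1) × 100% ≈ 15.9%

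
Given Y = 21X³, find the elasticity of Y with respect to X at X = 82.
Elasticity = 3

Elasticity = (dY/dX) · (X/Y)

dY/dX = 63·X²
At X = 82: dY/dX = 423612, Y = 11578728

Elasticity = 423612 · (82 / 11578728) = 3

Interpretation: for a small percentage change in X, the percentage change in Y is approximately 3.00 times as large.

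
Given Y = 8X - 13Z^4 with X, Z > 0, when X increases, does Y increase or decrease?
Y increases

Taking the partial derivative:
∂Y/∂X = 8

∂Y/∂X = 8 > 0 (assuming positive values)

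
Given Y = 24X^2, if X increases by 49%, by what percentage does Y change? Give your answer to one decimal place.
122.0%

For Y = 24X^2:
If X → X(1 + 0.49)
Then Y → Y · (1 + 0.49)^2
     = Y · 2.2201

Percentage change = ((1 + 0.49)^2 − 1) × 100% ≈ 122.0%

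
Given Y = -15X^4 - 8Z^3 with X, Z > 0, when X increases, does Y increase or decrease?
Y decreases

Taking the partial derivative:
∂Y/∂X = -60X^3

∂Y/∂X = -60X^3 < 0 (assuming positive values)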